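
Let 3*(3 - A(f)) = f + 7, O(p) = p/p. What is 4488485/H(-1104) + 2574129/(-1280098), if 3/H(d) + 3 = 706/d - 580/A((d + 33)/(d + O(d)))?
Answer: -610015096852818392539/240602099688 ≈ -2.5354e+9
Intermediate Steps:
O(p) = 1
A(f) = 2/3 - f/3 (A(f) = 3 - (f + 7)/3 = 3 - (7 + f)/3 = 3 + (-7/3 - f/3) = 2/3 - f/3)
H(d) = 3/(-3 - 580/(2/3 - (33 + d)/(3*(1 + d))) + 706/d) (H(d) = 3/(-3 + (706/d - 580/(2/3 - (d + 33)/(3*(d + 1))))) = 3/(-3 + (706/d - 580/(2/3 - (33 + d)/(3*(1 + d))))) = 3/(-3 + (-580/(2/3 - (33 + d)/(3*(1 + d))) + 706/d)) = 3/(-3 - 580/(2/3 - (33 + d)/(3*(1 + d))) + 706/d))
4488485/H(-1104) + 2574129/(-1280098) = 4488485/((3*(-1104)*(31 - 1*(-1104))/(21886 + 941*(-1104) + 1743*(-1104)**2))) + 2574129/(-1280098) = 4488485/((3*(-1104)*(31 + 1104)/(21886 - 1038864 + 1743*1218816))) + 2574129*(-1/1280098) = 4488485/((3*(-1104)*1135/(21886 - 1038864 + 2124396288))) - 2574129/1280098 = 4488485/((3*(-1104)*1135/2123379310)) - 2574129/1280098 = 4488485/((3*(-1104)*(1/2123379310)*1135)) - 2574129/1280098 = 4488485/(-375912/212337931) - 2574129/1280098 = 4488485*(-212337931/375912) - 2574129/1280098 = -953075618224535/375912 - 2574129/1280098 = -610015096852818392539/240602099688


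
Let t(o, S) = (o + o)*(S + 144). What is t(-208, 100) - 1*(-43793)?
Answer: -57711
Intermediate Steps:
t(o, S) = 2*o*(144 + S) (t(o, S) = (2*o)*(144 + S) = 2*o*(144 + S))
t(-208, 100) - 1*(-43793) = 2*(-208)*(144 + 100) - 1*(-43793) = 2*(-208)*244 + 43793 = -101504 + 43793 = -57711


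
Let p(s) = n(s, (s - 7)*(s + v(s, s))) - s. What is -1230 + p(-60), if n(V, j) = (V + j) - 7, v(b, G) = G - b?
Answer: 2783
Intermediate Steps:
n(V, j) = -7 + V + j
p(s) = -7 + s*(-7 + s) (p(s) = (-7 + s + (s - 7)*(s + (s - s))) - s = (-7 + s + (-7 + s)*(s + 0)) - s = (-7 + s + (-7 + s)*s) - s = (-7 + s + s*(-7 + s)) - s = -7 + s*(-7 + s))
-1230 + p(-60) = -1230 + (-7 + (-60)² - 7*(-60)) = -1230 + (-7 + 3600 + 420) = -1230 + 4013 = 2783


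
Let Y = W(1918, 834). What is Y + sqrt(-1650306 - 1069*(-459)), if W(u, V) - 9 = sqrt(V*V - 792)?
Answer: 9 + 6*sqrt(19299) + I*sqrt(1159635) ≈ 842.53 + 1076.9*I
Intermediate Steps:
W(u, V) = 9 + sqrt(-792 + V**2) (W(u, V) = 9 + sqrt(V*V - 792) = 9 + sqrt(V**2 - 792) = 9 + sqrt(-792 + V**2))
Y = 9 + 6*sqrt(19299) (Y = 9 + sqrt(-792 + 834**2) = 9 + sqrt(-792 + 695556) = 9 + sqrt(694764) = 9 + 6*sqrt(19299) ≈ 842.53)
Y + sqrt(-1650306 - 1069*(-459)) = (9 + 6*sqrt(19299)) + sqrt(-1650306 - 1069*(-459)) = (9 + 6*sqrt(19299)) + sqrt(-1650306 + 490671) = (9 + 6*sqrt(19299)) + sqrt(-1159635) = (9 + 6*sqrt(19299)) + I*sqrt(1159635) = 9 + 6*sqrt(19299) + I*sqrt(1159635)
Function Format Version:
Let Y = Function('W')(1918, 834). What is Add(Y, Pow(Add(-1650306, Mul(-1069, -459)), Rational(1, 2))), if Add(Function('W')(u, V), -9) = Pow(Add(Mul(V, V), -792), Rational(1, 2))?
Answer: Add(9, Mul(6, Pow(19299, Rational(1, 2))), Mul(I, Pow(1159635, Rational(1, 2)))) ≈ Add(842.53, Mul(1076.9, I))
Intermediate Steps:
Function('W')(u, V) = Add(9, Pow(Add(-792, Pow(V, 2)), Rational(1, 2))) (Function('W')(u, V) = Add(9, Pow(Add(Mul(V, V), -792), Rational(1, 2))) = Add(9, Pow(Add(Pow(V, 2), -792), Rational(1, 2))) = Add(9, Pow(Add(-792, Pow(V, 2)), Rational(1, 2))))
Y = Add(9, Mul(6, Pow(19299, Rational(1, 2)))) (Y = Add(9, Pow(Add(-792, Pow(834, 2)), Rational(1, 2))) = Add(9, Pow(Add(-792, 695556), Rational(1, 2))) = Add(9, Pow(694764, Rational(1, 2))) = Add(9, Mul(6, Pow(19299, Rational(1, 2)))) ≈ 842.53)
Add(Y, Pow(Add(-1650306, Mul(-1069, -459)), Rational(1, 2))) = Add(Add(9, Mul(6, Pow(19299, Rational(1, 2)))), Pow(Add(-1650306, Mul(-1069, -459)), Rational(1, 2))) = Add(Add(9, Mul(6, Pow(19299, Rational(1, 2)))), Pow(Add(-1650306, 490671), Rational(1, 2))) = Add(Add(9, Mul(6, Pow(19299, Rational(1, 2)))), Pow(-1159635, Rational(1, 2))) = Add(Add(9, Mul(6, Pow(19299, Rational(1, 2)))), Mul(I, Pow(1159635, Rational(1, 2)))) = Add(9, Mul(6, Pow(19299, Rational(1, 2))), Mul(I, Pow(1159635, Rational(1, 2))))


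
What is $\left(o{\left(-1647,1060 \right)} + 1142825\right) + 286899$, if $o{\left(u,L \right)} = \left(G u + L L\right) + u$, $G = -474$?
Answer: $3332355$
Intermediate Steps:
$o{\left(u,L \right)} = L^{2} - 473 u$ ($o{\left(u,L \right)} = \left(- 474 u + L L\right) + u = \left(- 474 u + L^{2}\right) + u = \left(L^{2} - 474 u\right) + u = L^{2} - 473 u$)
$\left(o{\left(-1647,1060 \right)} + 1142825\right) + 286899 = \left(\left(1060^{2} - -779031\right) + 1142825\right) + 286899 = \left(\left(1123600 + 779031\right) + 1142825\right) + 286899 = \left(1902631 + 1142825\right) + 286899 = 3045456 + 286899 = 3332355$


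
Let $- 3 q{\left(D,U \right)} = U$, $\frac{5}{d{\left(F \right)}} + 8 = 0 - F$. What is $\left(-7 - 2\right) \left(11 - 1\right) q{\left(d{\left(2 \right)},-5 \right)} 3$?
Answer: $-450$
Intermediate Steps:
$d{\left(F \right)} = \frac{5}{-8 - F}$ ($d{\left(F \right)} = \frac{5}{-8 + \left(0 - F\right)} = \frac{5}{-8 - F}$)
$q{\left(D,U \right)} = - \frac{U}{3}$
$\left(-7 - 2\right) \left(11 - 1\right) q{\left(d{\left(2 \right)},-5 \right)} 3 = \left(-7 - 2\right) \left(11 - 1\right) \left(\left(- \frac{1}{3}\right) \left(-5\right)\right) 3 = \left(-9\right) 10 \cdot \frac{5}{3} \cdot 3 = \left(-90\right) \frac{5}{3} \cdot 3 = \left(-150\right) 3 = -450$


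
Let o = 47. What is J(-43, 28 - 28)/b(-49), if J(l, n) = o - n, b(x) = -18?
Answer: -47/18 ≈ -2.6111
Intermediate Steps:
J(l, n) = 47 - n
J(-43, 28 - 28)/b(-49) = (47 - (28 - 28))/(-18) = (47 - 1*0)*(-1/18) = (47 + 0)*(-1/18) = 47*(-1/18) = -47/18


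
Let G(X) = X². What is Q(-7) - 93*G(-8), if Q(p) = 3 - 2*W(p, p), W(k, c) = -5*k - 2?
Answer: -6015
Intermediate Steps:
W(k, c) = -2 - 5*k
Q(p) = 7 + 10*p (Q(p) = 3 - 2*(-2 - 5*p) = 3 + (4 + 10*p) = 7 + 10*p)
Q(-7) - 93*G(-8) = (7 + 10*(-7)) - 93*(-8)² = (7 - 70) - 93*64 = -63 - 5952 = -6015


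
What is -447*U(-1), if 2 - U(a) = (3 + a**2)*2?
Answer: 2682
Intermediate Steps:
U(a) = -4 - 2*a**2 (U(a) = 2 - (3 + a**2)*2 = 2 - (6 + 2*a**2) = 2 + (-6 - 2*a**2) = -4 - 2*a**2)
-447*U(-1) = -447*(-4 - 2*(-1)**2) = -447*(-4 - 2*1) = -447*(-4 - 2) = -447*(-6) = 2682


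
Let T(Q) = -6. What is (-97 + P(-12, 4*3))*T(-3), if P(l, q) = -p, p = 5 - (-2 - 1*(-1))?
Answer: 618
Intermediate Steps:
p = 6 (p = 5 - (-2 + 1) = 5 - 1*(-1) = 5 + 1 = 6)
P(l, q) = -6 (P(l, q) = -1*6 = -6)
(-97 + P(-12, 4*3))*T(-3) = (-97 - 6)*(-6) = -103*(-6) = 618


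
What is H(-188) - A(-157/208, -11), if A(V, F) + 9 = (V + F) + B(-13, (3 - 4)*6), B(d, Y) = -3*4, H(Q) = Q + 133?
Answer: -4627/208 ≈ -22.245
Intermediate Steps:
H(Q) = 133 + Q
B(d, Y) = -12
A(V, F) = -21 + F + V (A(V, F) = -9 + ((V + F) - 12) = -9 + ((F + V) - 12) = -9 + (-12 + F + V) = -21 + F + V)
H(-188) - A(-157/208, -11) = (133 - 188) - (-21 - 11 - 157/208) = -55 - (-21 - 11 - 157*1/208) = -55 - (-21 - 11 - 157/208) = -55 - 1*(-6813/208) = -55 + 6813/208 = -4627/208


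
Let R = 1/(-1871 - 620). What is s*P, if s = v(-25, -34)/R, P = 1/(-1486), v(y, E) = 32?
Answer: 39856/743 ≈ 53.642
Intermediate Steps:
P = -1/1486 ≈ -0.00067295
R = -1/2491 (R = 1/(-2491) = -1/2491 ≈ -0.00040145)
s = -79712 (s = 32/(-1/2491) = 32*(-2491) = -79712)
s*P = -79712*(-1/1486) = 39856/743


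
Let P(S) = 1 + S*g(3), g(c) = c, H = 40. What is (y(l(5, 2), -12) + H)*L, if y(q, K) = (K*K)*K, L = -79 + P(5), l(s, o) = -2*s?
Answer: 106344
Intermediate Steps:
P(S) = 1 + 3*S (P(S) = 1 + S*3 = 1 + 3*S)
L = -63 (L = -79 + (1 + 3*5) = -79 + (1 + 15) = -79 + 16 = -63)
y(q, K) = K³ (y(q, K) = K²*K = K³)
(y(l(5, 2), -12) + H)*L = ((-12)³ + 40)*(-63) = (-1728 + 40)*(-63) = -1688*(-63) = 106344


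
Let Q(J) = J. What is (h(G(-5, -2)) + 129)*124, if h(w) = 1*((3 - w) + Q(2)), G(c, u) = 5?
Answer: 15996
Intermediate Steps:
h(w) = 5 - w (h(w) = 1*((3 - w) + 2) = 1*(5 - w) = 5 - w)
(h(G(-5, -2)) + 129)*124 = ((5 - 1*5) + 129)*124 = ((5 - 5) + 129)*124 = (0 + 129)*124 = 129*124 = 15996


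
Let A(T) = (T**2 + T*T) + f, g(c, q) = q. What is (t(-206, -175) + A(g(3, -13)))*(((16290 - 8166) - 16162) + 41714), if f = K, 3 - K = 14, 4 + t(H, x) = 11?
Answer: 11247784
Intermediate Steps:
t(H, x) = 7 (t(H, x) = -4 + 11 = 7)
K = -11 (K = 3 - 1*14 = 3 - 14 = -11)
f = -11
A(T) = -11 + 2*T**2 (A(T) = (T**2 + T*T) - 11 = (T**2 + T**2) - 11 = 2*T**2 - 11 = -11 + 2*T**2)
(t(-206, -175) + A(g(3, -13)))*(((16290 - 8166) - 16162) + 41714) = (7 + (-11 + 2*(-13)**2))*(((16290 - 8166) - 16162) + 41714) = (7 + (-11 + 2*169))*((8124 - 16162) + 41714) = (7 + (-11 + 338))*(-8038 + 41714) = (7 + 327)*33676 = 334*33676 = 11247784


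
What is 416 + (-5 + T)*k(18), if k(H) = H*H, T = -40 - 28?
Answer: -23236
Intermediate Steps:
T = -68
k(H) = H²
416 + (-5 + T)*k(18) = 416 + (-5 - 68)*18² = 416 - 73*324 = 416 - 23652 = -23236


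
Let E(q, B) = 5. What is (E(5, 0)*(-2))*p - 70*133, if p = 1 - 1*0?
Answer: -9320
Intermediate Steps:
p = 1 (p = 1 + 0 = 1)
(E(5, 0)*(-2))*p - 70*133 = (5*(-2))*1 - 70*133 = -10*1 - 9310 = -10 - 9310 = -9320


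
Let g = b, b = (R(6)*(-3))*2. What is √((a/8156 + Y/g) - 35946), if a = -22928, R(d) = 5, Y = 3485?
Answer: I*√5397872499726/12234 ≈ 189.91*I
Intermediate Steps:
b = -30 (b = (5*(-3))*2 = -15*2 = -30)
g = -30
√((a/8156 + Y/g) - 35946) = √((-22928/8156 + 3485/(-30)) - 35946) = √((-22928*1/8156 + 3485*(-1/30)) - 35946) = √((-5732/2039 - 697/6) - 35946) = √(-1455575/12234 - 35946) = √(-441218939/12234) = I*√5397872499726/12234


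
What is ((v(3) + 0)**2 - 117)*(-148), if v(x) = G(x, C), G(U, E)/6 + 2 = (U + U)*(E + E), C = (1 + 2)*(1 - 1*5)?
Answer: -113554332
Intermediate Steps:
C = -12 (C = 3*(1 - 5) = 3*(-4) = -12)
G(U, E) = -12 + 24*E*U (G(U, E) = -12 + 6*((U + U)*(E + E)) = -12 + 6*((2*U)*(2*E)) = -12 + 6*(4*E*U) = -12 + 24*E*U)
v(x) = -12 - 288*x (v(x) = -12 + 24*(-12)*x = -12 - 288*x)
((v(3) + 0)**2 - 117)*(-148) = (((-12 - 288*3) + 0)**2 - 117)*(-148) = (((-12 - 864) + 0)**2 - 117)*(-148) = ((-876 + 0)**2 - 117)*(-148) = ((-876)**2 - 117)*(-148) = (767376 - 117)*(-148) = 767259*(-148) = -113554332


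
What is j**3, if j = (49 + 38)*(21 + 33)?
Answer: 103690516392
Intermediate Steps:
j = 4698 (j = 87*54 = 4698)
j**3 = 4698**3 = 103690516392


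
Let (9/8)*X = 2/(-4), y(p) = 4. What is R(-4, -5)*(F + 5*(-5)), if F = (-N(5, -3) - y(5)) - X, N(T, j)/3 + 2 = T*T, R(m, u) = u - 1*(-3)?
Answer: 1756/9 ≈ 195.11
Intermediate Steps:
R(m, u) = 3 + u (R(m, u) = u + 3 = 3 + u)
N(T, j) = -6 + 3*T² (N(T, j) = -6 + 3*(T*T) = -6 + 3*T²)
X = -4/9 (X = 8*(2/(-4))/9 = 8*(2*(-¼))/9 = (8/9)*(-½) = -4/9 ≈ -0.44444)
F = -653/9 (F = (-(-6 + 3*5²) - 1*4) - 1*(-4/9) = (-(-6 + 3*25) - 4) + 4/9 = (-(-6 + 75) - 4) + 4/9 = (-1*69 - 4) + 4/9 = (-69 - 4) + 4/9 = -73 + 4/9 = -653/9 ≈ -72.556)
R(-4, -5)*(F + 5*(-5)) = (3 - 5)*(-653/9 + 5*(-5)) = -2*(-653/9 - 25) = -2*(-878/9) = 1756/9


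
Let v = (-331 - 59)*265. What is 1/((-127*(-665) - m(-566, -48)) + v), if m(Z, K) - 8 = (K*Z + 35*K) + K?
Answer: -1/44343 ≈ -2.2551e-5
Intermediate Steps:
m(Z, K) = 8 + 36*K + K*Z (m(Z, K) = 8 + ((K*Z + 35*K) + K) = 8 + ((35*K + K*Z) + K) = 8 + (36*K + K*Z) = 8 + 36*K + K*Z)
v = -103350 (v = -390*265 = -103350)
1/((-127*(-665) - m(-566, -48)) + v) = 1/((-127*(-665) - (8 + 36*(-48) - 48*(-566))) - 103350) = 1/((84455 - (8 - 1728 + 27168)) - 103350) = 1/((84455 - 1*25448) - 103350) = 1/((84455 - 25448) - 103350) = 1/(59007 - 103350) = 1/(-44343) = -1/44343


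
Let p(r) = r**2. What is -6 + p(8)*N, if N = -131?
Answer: -8390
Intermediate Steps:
-6 + p(8)*N = -6 + 8**2*(-131) = -6 + 64*(-131) = -6 - 8384 = -8390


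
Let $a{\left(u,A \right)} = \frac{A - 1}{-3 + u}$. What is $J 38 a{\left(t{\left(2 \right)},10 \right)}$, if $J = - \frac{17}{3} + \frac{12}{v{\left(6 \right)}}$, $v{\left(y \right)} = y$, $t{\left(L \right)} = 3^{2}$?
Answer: $-209$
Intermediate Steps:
$t{\left(L \right)} = 9$
$J = - \frac{11}{3}$ ($J = - \frac{17}{3} + \frac{12}{6} = \left(-17\right) \frac{1}{3} + 12 \cdot \frac{1}{6} = - \frac{17}{3} + 2 = - \frac{11}{3} \approx -3.6667$)
$a{\left(u,A \right)} = \frac{-1 + A}{-3 + u}$
$J 38 a{\left(t{\left(2 \right)},10 \right)} = \left(- \frac{11}{3}\right) 38 \frac{-1 + 10}{-3 + 9} = - \frac{418 \cdot \frac{1}{6} \cdot 9}{3} = \left(- \frac{418}{3}\right) \frac{3}{2} = -209$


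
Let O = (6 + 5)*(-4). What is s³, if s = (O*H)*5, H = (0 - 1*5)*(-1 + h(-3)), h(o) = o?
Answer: -85184000000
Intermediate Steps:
O = -44 (O = 11*(-4) = -44)
H = 20 (H = (0 - 1*5)*(-1 - 3) = (0 - 5)*(-4) = -5*(-4) = 20)
s = -4400 (s = -44*20*5 = -880*5 = -4400)
s³ = (-4400)³ = -85184000000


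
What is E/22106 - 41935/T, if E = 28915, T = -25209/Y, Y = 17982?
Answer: 1852257180695/61918906 ≈ 29914.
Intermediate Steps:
T = -2801/1998 (T = -25209/17982 = -25209*1/17982 = -2801/1998 ≈ -1.4019)
E/22106 - 41935/T = 28915/22106 - 41935/(-2801/1998) = 28915*(1/22106) - 41935*(-1998/2801) = 28915/22106 + 83786130/2801 = 1852257180695/61918906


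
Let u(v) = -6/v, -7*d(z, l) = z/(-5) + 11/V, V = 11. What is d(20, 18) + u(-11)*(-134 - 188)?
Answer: -13491/77 ≈ -175.21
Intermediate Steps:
d(z, l) = -⅐ + z/35 (d(z, l) = -(z/(-5) + 11/11)/7 = -(z*(-⅕) + 11*(1/11))/7 = -(-z/5 + 1)/7 = -(1 - z/5)/7 = -⅐ + z/35)
d(20, 18) + u(-11)*(-134 - 188) = (-⅐ + (1/35)*20) + (-6/(-11))*(-134 - 188) = (-⅐ + 4/7) - 6*(-1/11)*(-322) = 3/7 + (6/11)*(-322) = 3/7 - 1932/11 = -13491/77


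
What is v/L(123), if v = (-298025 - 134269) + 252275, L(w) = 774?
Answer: -180019/774 ≈ -232.58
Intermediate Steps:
v = -180019 (v = -432294 + 252275 = -180019)
v/L(123) = -180019/774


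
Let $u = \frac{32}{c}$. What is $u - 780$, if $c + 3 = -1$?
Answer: $-788$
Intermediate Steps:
$c = -4$ ($c = -3 - 1 = -4$)
$u = -8$ ($u = \frac{32}{-4} = 32 \left(- \frac{1}{4}\right) = -8$)
$u - 780 = -8 - 780 = -788$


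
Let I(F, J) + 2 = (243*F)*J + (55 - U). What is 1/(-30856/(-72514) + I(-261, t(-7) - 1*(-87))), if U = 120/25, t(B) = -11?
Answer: -181285/873811715103 ≈ -2.0746e-7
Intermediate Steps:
U = 24/5 (U = 120*(1/25) = 24/5 ≈ 4.8000)
I(F, J) = 241/5 + 243*F*J (I(F, J) = -2 + ((243*F)*J + (55 - 1*24/5)) = -2 + (243*F*J + (55 - 24/5)) = -2 + (243*F*J + 251/5) = -2 + (251/5 + 243*F*J) = 241/5 + 243*F*J)
1/(-30856/(-72514) + I(-261, t(-7) - 1*(-87))) = 1/(-30856/(-72514) + (241/5 + 243*(-261)*(-11 - 1*(-87)))) = 1/(-30856*(-1/72514) + (241/5 + 243*(-261)*(-11 + 87))) = 1/(15428/36257 + (241/5 + 243*(-261)*76)) = 1/(15428/36257 + (241/5 - 4820148)) = 1/(15428/36257 - 24100499/5) = 1/(-873811715103/181285) = -181285/873811715103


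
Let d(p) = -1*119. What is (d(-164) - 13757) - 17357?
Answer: -31233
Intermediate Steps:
d(p) = -119
(d(-164) - 13757) - 17357 = (-119 - 13757) - 17357 = -13876 - 17357 = -31233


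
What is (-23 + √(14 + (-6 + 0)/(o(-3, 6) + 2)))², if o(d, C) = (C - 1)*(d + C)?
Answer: 9225/17 - 92*√986/17 ≈ 372.71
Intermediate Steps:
o(d, C) = (-1 + C)*(C + d)
(-23 + √(14 + (-6 + 0)/(o(-3, 6) + 2)))² = (-23 + √(14 + (-6 + 0)/((6² - 1*6 - 1*(-3) + 6*(-3)) + 2)))² = (-23 + √(14 - 6/((36 - 6 + 3 - 18) + 2)))² = (-23 + √(14 - 6/(15 + 2)))² = (-23 + √(14 - 6/17))² = (-23 + √(232/17))² = (-23 + 2*√986/17)²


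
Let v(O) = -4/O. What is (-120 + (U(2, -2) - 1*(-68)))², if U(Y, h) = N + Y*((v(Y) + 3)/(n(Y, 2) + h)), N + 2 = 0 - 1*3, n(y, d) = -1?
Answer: 29929/9 ≈ 3325.4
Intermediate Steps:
N = -5 (N = -2 + (0 - 1*3) = -2 + (0 - 3) = -2 - 3 = -5)
U(Y, h) = -5 + Y*(3 - 4/Y)/(-1 + h) (U(Y, h) = -5 + Y*((-4/Y + 3)/(-1 + h)) = -5 + Y*((3 - 4/Y)/(-1 + h)) = -5 + Y*(3 - 4/Y)/(-1 + h))
(-120 + (U(2, -2) - 1*(-68)))² = (-120 + ((1 - 5*(-2) + 3*2)/(-1 - 2) - 1*(-68)))² = (-120 + ((1 + 10 + 6)/(-3) + 68))² = (-120 + (-⅓*17 + 68))² = (-120 + (-17/3 + 68))² = (-120 + 187/3)² = (-173/3)² = 29929/9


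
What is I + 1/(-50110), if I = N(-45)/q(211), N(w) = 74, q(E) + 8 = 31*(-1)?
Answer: -3708179/1954290 ≈ -1.8975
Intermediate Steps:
q(E) = -39 (q(E) = -8 + 31*(-1) = -8 - 31 = -39)
I = -74/39 (I = 74/(-39) = 74*(-1/39) = -74/39 ≈ -1.8974)
I + 1/(-50110) = -74/39 + 1/(-50110) = -74/39 - 1/50110 = -3708179/1954290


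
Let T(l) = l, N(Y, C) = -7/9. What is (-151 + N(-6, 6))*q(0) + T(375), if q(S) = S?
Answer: 375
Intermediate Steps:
N(Y, C) = -7/9 (N(Y, C) = -7*⅑ = -7/9)
(-151 + N(-6, 6))*q(0) + T(375) = (-151 - 7/9)*0 + 375 = -1366/9*0 + 375 = 0 + 375 = 375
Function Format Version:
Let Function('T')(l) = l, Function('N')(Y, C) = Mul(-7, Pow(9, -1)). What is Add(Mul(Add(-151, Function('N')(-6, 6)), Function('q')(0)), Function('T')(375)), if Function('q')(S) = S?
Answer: 375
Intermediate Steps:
Function('N')(Y, C) = Rational(-7, 9) (Function('N')(Y, C) = Mul(-7, Rational(1, 9)) = Rational(-7, 9))
Add(Mul(Add(-151, Function('N')(-6, 6)), Function('q')(0)), Function('T')(375)) = Add(Mul(Add(-151, Rational(-7, 9)), 0), 375) = Add(Mul(Rational(-1366, 9), 0), 375) = Add(0, 375) = 375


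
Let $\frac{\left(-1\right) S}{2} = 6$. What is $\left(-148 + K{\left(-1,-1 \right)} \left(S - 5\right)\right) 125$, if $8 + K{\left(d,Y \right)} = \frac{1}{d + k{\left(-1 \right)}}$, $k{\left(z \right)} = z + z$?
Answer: $- \frac{2375}{3} \approx -791.67$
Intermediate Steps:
$S = -12$ ($S = \left(-2\right) 6 = -12$)
$k{\left(z \right)} = 2 z$
$K{\left(d,Y \right)} = -8 + \frac{1}{-2 + d}$ ($K{\left(d,Y \right)} = -8 + \frac{1}{d + 2 \left(-1\right)} = -8 + \frac{1}{d - 2} = -8 + \frac{1}{-2 + d}$)
$\left(-148 + K{\left(-1,-1 \right)} \left(S - 5\right)\right) 125 = \left(-148 + \frac{17 - -8}{-2 - 1} \left(-12 - 5\right)\right) 125 = \left(-148 + \frac{17 + 8}{-3} \left(-17\right)\right) 125 = \left(-148 + \left(- \frac{1}{3}\right) 25 \left(-17\right)\right) 125 = \left(-148 - - \frac{425}{3}\right) 125 = \left(-148 + \frac{425}{3}\right) 125 = \left(- \frac{19}{3}\right) 125 = - \frac{2375}{3}$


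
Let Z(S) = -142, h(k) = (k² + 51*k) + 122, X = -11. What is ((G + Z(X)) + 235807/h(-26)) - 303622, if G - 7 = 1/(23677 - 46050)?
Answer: -326685467377/1073904 ≈ -3.0420e+5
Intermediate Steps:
G = 156610/22373 (G = 7 + 1/(23677 - 46050) = 7 + 1/(-22373) = 7 - 1/22373 = 156610/22373 ≈ 7.0000)
h(k) = 122 + k² + 51*k
((G + Z(X)) + 235807/h(-26)) - 303622 = ((156610/22373 - 142) + 235807/(122 + (-26)² + 51*(-26))) - 303622 = (-3020356/22373 + 235807/(122 + 676 - 1326)) - 303622 = (-3020356/22373 + 235807/(-528)) - 303622 = (-3020356/22373 + 235807*(-1/528)) - 303622 = (-3020356/22373 - 21437/48) - 303622 = -624587089/1073904 - 303622 = -326685467377/1073904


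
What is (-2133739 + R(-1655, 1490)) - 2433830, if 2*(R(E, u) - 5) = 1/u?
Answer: -13611340719/2980 ≈ -4.5676e+6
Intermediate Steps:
R(E, u) = 5 + 1/(2*u)
(-2133739 + R(-1655, 1490)) - 2433830 = (-2133739 + (5 + (1/2)/1490)) - 2433830 = (-2133739 + (5 + (1/2)*(1/1490))) - 2433830 = (-2133739 + (5 + 1/2980)) - 2433830 = (-2133739 + 14901/2980) - 2433830 = -6358527319/2980 - 2433830 = -13611340719/2980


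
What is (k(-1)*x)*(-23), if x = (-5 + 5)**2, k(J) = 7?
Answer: 0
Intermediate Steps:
x = 0 (x = 0**2 = 0)
(k(-1)*x)*(-23) = (7*0)*(-23) = 0*(-23) = 0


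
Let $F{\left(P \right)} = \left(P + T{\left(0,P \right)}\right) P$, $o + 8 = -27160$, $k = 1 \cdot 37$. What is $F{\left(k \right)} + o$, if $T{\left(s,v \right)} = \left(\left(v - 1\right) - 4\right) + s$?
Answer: $-24615$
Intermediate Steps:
$k = 37$
$T{\left(s,v \right)} = -5 + s + v$ ($T{\left(s,v \right)} = \left(\left(v - 1\right) - 4\right) + s = \left(\left(-1 + v\right) - 4\right) + s = \left(-5 + v\right) + s = -5 + s + v$)
$o = -27168$ ($o = -8 - 27160 = -27168$)
$F{\left(P \right)} = P \left(-5 + 2 P\right)$ ($F{\left(P \right)} = \left(P + \left(-5 + 0 + P\right)\right) P = \left(P + \left(-5 + P\right)\right) P = \left(-5 + 2 P\right) P = P \left(-5 + 2 P\right)$)
$F{\left(k \right)} + o = 37 \left(-5 + 2 \cdot 37\right) - 27168 = 37 \left(-5 + 74\right) - 27168 = 37 \cdot 69 - 27168 = 2553 - 27168 = -24615$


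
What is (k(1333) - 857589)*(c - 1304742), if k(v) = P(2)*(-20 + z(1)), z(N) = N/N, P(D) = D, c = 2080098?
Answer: -664966240212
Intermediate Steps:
z(N) = 1
k(v) = -38 (k(v) = 2*(-20 + 1) = 2*(-19) = -38)
(k(1333) - 857589)*(c - 1304742) = (-38 - 857589)*(2080098 - 1304742) = -857627*775356 = -664966240212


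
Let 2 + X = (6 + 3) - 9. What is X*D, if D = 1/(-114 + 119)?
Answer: -⅖ ≈ -0.40000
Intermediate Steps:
X = -2 (X = -2 + ((6 + 3) - 9) = -2 + (9 - 9) = -2 + 0 = -2)
D = ⅕ (D = 1/5 = ⅕ ≈ 0.20000)
X*D = -2*⅕ = -⅖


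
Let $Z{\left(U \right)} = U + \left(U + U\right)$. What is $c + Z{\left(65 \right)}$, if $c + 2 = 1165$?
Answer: $1358$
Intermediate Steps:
$c = 1163$ ($c = -2 + 1165 = 1163$)
$Z{\left(U \right)} = 3 U$ ($Z{\left(U \right)} = U + 2 U = 3 U$)
$c + Z{\left(65 \right)} = 1163 + 3 \cdot 65 = 1163 + 195 = 1358$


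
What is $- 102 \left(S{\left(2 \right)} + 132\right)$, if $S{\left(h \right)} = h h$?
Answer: $-13872$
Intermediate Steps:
$S{\left(h \right)} = h^{2}$
$- 102 \left(S{\left(2 \right)} + 132\right) = - 102 \left(2^{2} + 132\right) = - 102 \left(4 + 132\right) = \left(-102\right) 136 = -13872$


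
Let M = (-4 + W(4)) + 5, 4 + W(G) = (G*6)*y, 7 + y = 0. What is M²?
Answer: 29241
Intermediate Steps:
y = -7 (y = -7 + 0 = -7)
W(G) = -4 - 42*G (W(G) = -4 + (G*6)*(-7) = -4 + (6*G)*(-7) = -4 - 42*G)
M = -171 (M = (-4 + (-4 - 42*4)) + 5 = (-4 + (-4 - 168)) + 5 = (-4 - 172) + 5 = -176 + 5 = -171)
M² = (-171)² = 29241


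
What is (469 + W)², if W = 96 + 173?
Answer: 544644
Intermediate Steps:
W = 269
(469 + W)² = (469 + 269)² = 738² = 544644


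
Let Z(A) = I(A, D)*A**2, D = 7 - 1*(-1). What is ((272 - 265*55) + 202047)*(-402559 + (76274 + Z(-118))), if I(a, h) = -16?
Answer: -103084410336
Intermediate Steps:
D = 8 (D = 7 + 1 = 8)
Z(A) = -16*A**2
((272 - 265*55) + 202047)*(-402559 + (76274 + Z(-118))) = ((272 - 265*55) + 202047)*(-402559 + (76274 - 16*(-118)**2)) = ((272 - 14575) + 202047)*(-402559 + (76274 - 16*13924)) = (-14303 + 202047)*(-402559 + (76274 - 222784)) = 187744*(-402559 - 146510) = 187744*(-549069) = -103084410336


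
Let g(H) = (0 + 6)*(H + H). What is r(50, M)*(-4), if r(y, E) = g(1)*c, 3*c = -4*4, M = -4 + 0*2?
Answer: 256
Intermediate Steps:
M = -4 (M = -4 + 0 = -4)
g(H) = 12*H (g(H) = 6*(2*H) = 12*H)
c = -16/3 (c = (-4*4)/3 = (⅓)*(-16) = -16/3 ≈ -5.3333)
r(y, E) = -64 (r(y, E) = (12*1)*(-16/3) = 12*(-16/3) = -64)
r(50, M)*(-4) = -64*(-4) = 256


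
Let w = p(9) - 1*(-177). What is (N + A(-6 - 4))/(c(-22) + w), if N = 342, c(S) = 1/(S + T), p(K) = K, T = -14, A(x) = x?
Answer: 11952/6695 ≈ 1.7852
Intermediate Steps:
c(S) = 1/(-14 + S) (c(S) = 1/(S - 14) = 1/(-14 + S))
w = 186 (w = 9 - 1*(-177) = 9 + 177 = 186)
(N + A(-6 - 4))/(c(-22) + w) = (342 + (-6 - 4))/(1/(-14 - 22) + 186) = (342 - 10)/(1/(-36) + 186) = 332/(-1/36 + 186) = 332/(6695/36) = 332*(36/6695) = 11952/6695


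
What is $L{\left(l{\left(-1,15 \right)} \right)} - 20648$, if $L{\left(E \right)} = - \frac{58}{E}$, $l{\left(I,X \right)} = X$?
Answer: $- \frac{309778}{15} \approx -20652.0$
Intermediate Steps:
$L{\left(l{\left(-1,15 \right)} \right)} - 20648 = - \frac{58}{15} - 20648 = - \frac{309778}{15}$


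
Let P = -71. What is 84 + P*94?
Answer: -6590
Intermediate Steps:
84 + P*94 = 84 - 71*94 = 84 - 6674 = -6590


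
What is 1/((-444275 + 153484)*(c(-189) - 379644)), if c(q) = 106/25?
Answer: 25/2759895636254 ≈ 9.0583e-12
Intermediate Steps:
c(q) = 106/25 (c(q) = 106*(1/25) = 106/25)
1/((-444275 + 153484)*(c(-189) - 379644)) = 1/((-444275 + 153484)*(106/25 - 379644)) = 1/(-290791*(-9490994/25)) = 1/(2759895636254/25) = 25/2759895636254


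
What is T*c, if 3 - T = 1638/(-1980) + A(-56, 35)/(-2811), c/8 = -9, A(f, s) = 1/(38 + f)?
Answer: -42603296/154605 ≈ -275.56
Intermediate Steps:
c = -72 (c = 8*(-9) = -72)
T = 5325412/1391445 (T = 3 - (1638/(-1980) + 1/((38 - 56)*(-2811))) = 3 - (1638*(-1/1980) - 1/2811/(-18)) = 3 - (-91/110 - 1/18*(-1/2811)) = 3 - (-91/110 + 1/50598) = 3 - 1*(-1151077/1391445) = 3 + 1151077/1391445 = 5325412/1391445 ≈ 3.8273)
T*c = (5325412/1391445)*(-72) = -42603296/154605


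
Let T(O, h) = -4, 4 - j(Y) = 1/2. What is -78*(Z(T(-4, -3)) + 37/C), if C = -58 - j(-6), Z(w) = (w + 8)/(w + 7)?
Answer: -2340/41 ≈ -57.073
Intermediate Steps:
j(Y) = 7/2 (j(Y) = 4 - 1/2 = 4 - 1*½ = 4 - ½ = 7/2)
Z(w) = (8 + w)/(7 + w)
C = -123/2 (C = -58 - 1*7/2 = -58 - 7/2 = -123/2 ≈ -61.500)
-78*(Z(T(-4, -3)) + 37/C) = -78*((8 - 4)/(7 - 4) + 37/(-123/2)) = -78*(4/3 + 37*(-2/123)) = -78*((⅓)*4 - 74/123) = -78*(4/3 - 74/123) = -78*30/41 = -2340/41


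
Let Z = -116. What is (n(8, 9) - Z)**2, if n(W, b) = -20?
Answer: 9216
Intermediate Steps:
(n(8, 9) - Z)**2 = (-20 - 1*(-116))**2 = (-20 + 116)**2 = 96**2 = 9216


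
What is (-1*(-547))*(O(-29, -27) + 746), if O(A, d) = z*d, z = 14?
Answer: 201296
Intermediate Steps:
O(A, d) = 14*d
(-1*(-547))*(O(-29, -27) + 746) = (-1*(-547))*(14*(-27) + 746) = 547*(-378 + 746) = 547*368 = 201296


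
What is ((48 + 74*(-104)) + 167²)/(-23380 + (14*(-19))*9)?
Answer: -20241/25774 ≈ -0.78533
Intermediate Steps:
((48 + 74*(-104)) + 167²)/(-23380 + (14*(-19))*9) = ((48 - 7696) + 27889)/(-23380 - 266*9) = (-7648 + 27889)/(-23380 - 2394) = 20241/(-25774) = 20241*(-1/25774) = -20241/25774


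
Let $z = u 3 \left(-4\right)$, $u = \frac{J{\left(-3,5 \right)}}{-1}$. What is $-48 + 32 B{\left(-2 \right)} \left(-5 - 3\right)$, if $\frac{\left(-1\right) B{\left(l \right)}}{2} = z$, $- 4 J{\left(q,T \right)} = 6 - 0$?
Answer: $-9264$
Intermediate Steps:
$J{\left(q,T \right)} = - \frac{3}{2}$ ($J{\left(q,T \right)} = - \frac{6 - 0}{4} = - \frac{6 + 0}{4} = \left(- \frac{1}{4}\right) 6 = - \frac{3}{2}$)
$u = \frac{3}{2}$ ($u = - \frac{3}{2 \left(-1\right)} = \left(- \frac{3}{2}\right) \left(-1\right) = \frac{3}{2} \approx 1.5$)
$z = -18$ ($z = \frac{3 \cdot 3 \left(-4\right)}{2} = \frac{3}{2} \left(-12\right) = -18$)
$B{\left(l \right)} = 36$ ($B{\left(l \right)} = \left(-2\right) \left(-18\right) = 36$)
$-48 + 32 B{\left(-2 \right)} \left(-5 - 3\right) = -48 + 32 \cdot 36 \left(-5 - 3\right) = -48 + 32 \cdot 36 \left(-8\right) = -48 + 32 \left(-288\right) = -48 - 9216 = -9264$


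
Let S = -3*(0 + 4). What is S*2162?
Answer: -25944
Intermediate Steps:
S = -12 (S = -3*4 = -12)
S*2162 = -12*2162 = -25944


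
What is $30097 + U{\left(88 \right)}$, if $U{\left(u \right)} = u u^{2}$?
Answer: $711569$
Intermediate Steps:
$U{\left(u \right)} = u^{3}$
$30097 + U{\left(88 \right)} = 30097 + 88^{3} = 30097 + 681472 = 711569$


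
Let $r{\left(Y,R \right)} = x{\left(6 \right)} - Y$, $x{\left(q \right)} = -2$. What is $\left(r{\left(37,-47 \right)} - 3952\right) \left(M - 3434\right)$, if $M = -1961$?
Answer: $21531445$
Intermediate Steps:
$r{\left(Y,R \right)} = -2 - Y$
$\left(r{\left(37,-47 \right)} - 3952\right) \left(M - 3434\right) = \left(\left(-2 - 37\right) - 3952\right) \left(-1961 - 3434\right) = \left(\left(-2 - 37\right) - 3952\right) \left(-5395\right) = \left(-39 - 3952\right) \left(-5395\right) = \left(-3991\right) \left(-5395\right) = 21531445$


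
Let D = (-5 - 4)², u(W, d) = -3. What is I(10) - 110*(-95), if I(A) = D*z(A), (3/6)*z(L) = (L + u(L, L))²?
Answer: 18388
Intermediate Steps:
D = 81 (D = (-9)² = 81)
z(L) = 2*(-3 + L)² (z(L) = 2*(L - 3)² = 2*(-3 + L)²)
I(A) = 162*(-3 + A)² (I(A) = 81*(2*(-3 + A)²) = 162*(-3 + A)²)
I(10) - 110*(-95) = 162*(-3 + 10)² - 110*(-95) = 162*7² + 10450 = 162*49 + 10450 = 7938 + 10450 = 18388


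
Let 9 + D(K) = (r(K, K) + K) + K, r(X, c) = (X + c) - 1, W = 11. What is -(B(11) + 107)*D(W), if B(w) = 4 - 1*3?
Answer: -3672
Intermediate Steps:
r(X, c) = -1 + X + c
B(w) = 1 (B(w) = 4 - 3 = 1)
D(K) = -10 + 4*K (D(K) = -9 + (((-1 + K + K) + K) + K) = -9 + (((-1 + 2*K) + K) + K) = -9 + ((-1 + 3*K) + K) = -9 + (-1 + 4*K) = -10 + 4*K)
-(B(11) + 107)*D(W) = -(1 + 107)*(-10 + 4*11) = -108*(-10 + 44) = -108*34 = -1*3672 = -3672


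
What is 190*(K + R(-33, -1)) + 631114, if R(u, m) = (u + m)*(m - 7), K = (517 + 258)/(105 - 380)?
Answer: 7504844/11 ≈ 6.8226e+5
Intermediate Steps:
K = -31/11 (K = 775/(-275) = 775*(-1/275) = -31/11 ≈ -2.8182)
R(u, m) = (-7 + m)*(m + u) (R(u, m) = (m + u)*(-7 + m) = (-7 + m)*(m + u))
190*(K + R(-33, -1)) + 631114 = 190*(-31/11 + ((-1)² - 7*(-1) - 7*(-33) - 1*(-33))) + 631114 = 190*(-31/11 + (1 + 7 + 231 + 33)) + 631114 = 190*(-31/11 + 272) + 631114 = 190*(2961/11) + 631114 = 562590/11 + 631114 = 7504844/11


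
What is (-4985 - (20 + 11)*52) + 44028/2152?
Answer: -3538179/538 ≈ -6576.5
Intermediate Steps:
(-4985 - (20 + 11)*52) + 44028/2152 = (-4985 - 31*52) + 44028*(1/2152) = (-4985 - 1*1612) + 11007/538 = (-4985 - 1612) + 11007/538 = -6597 + 11007/538 = -3538179/538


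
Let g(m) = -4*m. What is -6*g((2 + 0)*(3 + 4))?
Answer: 336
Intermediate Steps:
-6*g((2 + 0)*(3 + 4)) = -(-24)*(2 + 0)*(3 + 4) = -(-24)*2*7 = -(-24)*14 = -6*(-56) = 336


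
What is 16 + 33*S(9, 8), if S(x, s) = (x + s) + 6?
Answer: 775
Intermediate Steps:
S(x, s) = 6 + s + x (S(x, s) = (s + x) + 6 = 6 + s + x)
16 + 33*S(9, 8) = 16 + 33*(6 + 8 + 9) = 16 + 33*23 = 16 + 759 = 775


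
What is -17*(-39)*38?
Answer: 25194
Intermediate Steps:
-17*(-39)*38 = 663*38 = 25194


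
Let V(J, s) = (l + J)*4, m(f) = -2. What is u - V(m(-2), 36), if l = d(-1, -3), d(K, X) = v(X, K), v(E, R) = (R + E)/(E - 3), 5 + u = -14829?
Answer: -44486/3 ≈ -14829.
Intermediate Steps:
u = -14834 (u = -5 - 14829 = -14834)
v(E, R) = (E + R)/(-3 + E)
d(K, X) = (K + X)/(-3 + X) (d(K, X) = (X + K)/(-3 + X) = (K + X)/(-3 + X))
l = ⅔ (l = (-1 - 3)/(-3 - 3) = -4/(-6) = -⅙*(-4) = ⅔ ≈ 0.66667)
V(J, s) = 8/3 + 4*J (V(J, s) = (⅔ + J)*4 = 8/3 + 4*J)
u - V(m(-2), 36) = -14834 - (8/3 + 4*(-2)) = -14834 - (8/3 - 8) = -14834 - 1*(-16/3) = -14834 + 16/3 = -44486/3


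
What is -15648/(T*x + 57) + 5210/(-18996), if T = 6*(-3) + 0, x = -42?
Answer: -50247523/2573958 ≈ -19.521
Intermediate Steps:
T = -18 (T = -18 + 0 = -18)
-15648/(T*x + 57) + 5210/(-18996) = -15648/(-18*(-42) + 57) + 5210/(-18996) = -15648/(756 + 57) + 5210*(-1/18996) = -15648/813 - 2605/9498 = -15648*1/813 - 2605/9498 = -5216/271 - 2605/9498 = -50247523/2573958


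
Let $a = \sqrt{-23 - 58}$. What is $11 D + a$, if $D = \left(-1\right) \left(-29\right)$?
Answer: $319 + 9 i \approx 319.0 + 9.0 i$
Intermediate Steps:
$D = 29$
$a = 9 i$ ($a = \sqrt{-81} = 9 i \approx 9.0 i$)
$11 D + a = 11 \cdot 29 + 9 i = 319 + 9 i$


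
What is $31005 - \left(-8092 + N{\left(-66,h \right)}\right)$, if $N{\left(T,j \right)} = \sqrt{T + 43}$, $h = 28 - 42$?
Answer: $39097 - i \sqrt{23} \approx 39097.0 - 4.7958 i$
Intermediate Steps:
$h = -14$ ($h = 28 - 42 = -14$)
$N{\left(T,j \right)} = \sqrt{43 + T}$
$31005 - \left(-8092 + N{\left(-66,h \right)}\right) = 31005 + \left(8092 - \sqrt{43 - 66}\right) = 31005 + \left(8092 - \sqrt{-23}\right) = 31005 + \left(8092 - i \sqrt{23}\right) = 39097 - i \sqrt{23}$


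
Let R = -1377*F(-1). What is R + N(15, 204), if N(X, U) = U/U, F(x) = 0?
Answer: 1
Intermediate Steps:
N(X, U) = 1
R = 0 (R = -1377*0 = 0)
R + N(15, 204) = 0 + 1 = 1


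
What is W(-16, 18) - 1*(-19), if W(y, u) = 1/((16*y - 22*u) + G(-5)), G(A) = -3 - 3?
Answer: 12501/658 ≈ 18.998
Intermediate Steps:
G(A) = -6
W(y, u) = 1/(-6 - 22*u + 16*y) (W(y, u) = 1/((16*y - 22*u) - 6) = 1/((-22*u + 16*y) - 6) = 1/(-6 - 22*u + 16*y))
W(-16, 18) - 1*(-19) = 1/(2*(-3 - 11*18 + 8*(-16))) - 1*(-19) = 1/(2*(-3 - 198 - 128)) + 19 = (½)/(-329) + 19 = (½)*(-1/329) + 19 = -1/658 + 19 = 12501/658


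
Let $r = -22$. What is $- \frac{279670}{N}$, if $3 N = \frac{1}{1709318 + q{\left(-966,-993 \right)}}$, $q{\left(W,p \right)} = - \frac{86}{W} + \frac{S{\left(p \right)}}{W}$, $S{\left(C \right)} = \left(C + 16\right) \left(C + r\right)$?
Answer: $- \frac{230757062072865}{161} \approx -1.4333 \cdot 10^{12}$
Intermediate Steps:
$S{\left(C \right)} = \left(-22 + C\right) \left(16 + C\right)$ ($S{\left(C \right)} = \left(C + 16\right) \left(C - 22\right) = \left(16 + C\right) \left(-22 + C\right) = \left(-22 + C\right) \left(16 + C\right)$)
$q{\left(W,p \right)} = - \frac{86}{W} + \frac{-352 + p^{2} - 6 p}{W}$
$N = \frac{322}{1650209619}$ ($N = \frac{1}{3 \left(1709318 + \frac{-438 + \left(-993\right)^{2} - -5958}{-966}\right)} = \frac{1}{3 \left(1709318 - \frac{-438 + 986049 + 5958}{966}\right)} = \frac{1}{3 \left(1709318 - \frac{330523}{322}\right)} = \frac{1}{3 \cdot \frac{550069873}{322}} = \frac{1}{3} \cdot \frac{322}{550069873} = \frac{322}{1650209619} \approx 1.9513 \cdot 10^{-7}$)
$- \frac{279670}{N} = - \frac{279670}{\frac{322}{1650209619}} = \left(-279670\right) \frac{1650209619}{322} = - \frac{230757062072865}{161}$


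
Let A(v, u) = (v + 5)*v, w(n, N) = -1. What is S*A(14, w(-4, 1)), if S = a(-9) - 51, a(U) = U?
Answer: -15960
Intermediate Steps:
A(v, u) = v*(5 + v) (A(v, u) = (5 + v)*v = v*(5 + v))
S = -60 (S = -9 - 51 = -60)
S*A(14, w(-4, 1)) = -840*(5 + 14) = -840*19 = -60*266 = -15960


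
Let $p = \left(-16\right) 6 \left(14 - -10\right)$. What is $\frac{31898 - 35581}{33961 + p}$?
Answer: $- \frac{3683}{31657} \approx -0.11634$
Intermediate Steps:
$p = -2304$ ($p = - 96 \left(14 + 10\right) = \left(-96\right) 24 = -2304$)
$\frac{31898 - 35581}{33961 + p} = \frac{31898 - 35581}{33961 - 2304} = - \frac{3683}{31657}$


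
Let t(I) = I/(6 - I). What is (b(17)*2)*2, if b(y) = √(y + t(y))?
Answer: 4*√1870/11 ≈ 15.725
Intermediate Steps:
b(y) = √(y - y/(-6 + y))
(b(17)*2)*2 = (√(17*(-7 + 17)/(-6 + 17))*2)*2 = (√(17*10/11)*2)*2 = (√(17*(1/11)*10)*2)*2 = (√(170/11)*2)*2 = ((√1870/11)*2)*2 = (2*√1870/11)*2 = 4*√1870/11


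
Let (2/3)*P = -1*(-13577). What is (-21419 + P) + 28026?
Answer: 53945/2 ≈ 26973.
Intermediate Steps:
P = 40731/2 (P = 3*(-1*(-13577))/2 = (3/2)*13577 = 40731/2 ≈ 20366.)
(-21419 + P) + 28026 = (-21419 + 40731/2) + 28026 = -2107/2 + 28026 = 53945/2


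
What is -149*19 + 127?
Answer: -2704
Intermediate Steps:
-149*19 + 127 = -2831 + 127 = -2704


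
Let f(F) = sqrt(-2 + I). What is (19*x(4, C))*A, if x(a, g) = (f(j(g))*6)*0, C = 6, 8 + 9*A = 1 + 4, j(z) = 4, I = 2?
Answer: 0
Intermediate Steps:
A = -1/3 (A = -8/9 + (1 + 4)/9 = -8/9 + (1/9)*5 = -8/9 + 5/9 = -1/3 ≈ -0.33333)
f(F) = 0 (f(F) = sqrt(-2 + 2) = sqrt(0) = 0)
x(a, g) = 0 (x(a, g) = (0*6)*0 = 0*0 = 0)
(19*x(4, C))*A = (19*0)*(-1/3) = 0*(-1/3) = 0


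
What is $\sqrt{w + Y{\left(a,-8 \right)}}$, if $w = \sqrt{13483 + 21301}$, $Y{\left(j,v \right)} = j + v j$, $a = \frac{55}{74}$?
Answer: $\frac{\sqrt{-28490 + 21904 \sqrt{2174}}}{74} \approx 13.465$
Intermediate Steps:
$a = \frac{55}{74}$ ($a = 55 \cdot \frac{1}{74} = \frac{55}{74} \approx 0.74324$)
$Y{\left(j,v \right)} = j + j v$
$w = 4 \sqrt{2174}$ ($w = \sqrt{34784} = 4 \sqrt{2174} \approx 186.5$)
$\sqrt{w + Y{\left(a,-8 \right)}} = \sqrt{4 \sqrt{2174} + \frac{55 \left(1 - 8\right)}{74}} = \sqrt{4 \sqrt{2174} + \frac{55}{74} \left(-7\right)} = \sqrt{4 \sqrt{2174} - \frac{385}{74}} = \sqrt{- \frac{385}{74} + 4 \sqrt{2174}}$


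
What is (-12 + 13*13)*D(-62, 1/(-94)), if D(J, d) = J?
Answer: -9734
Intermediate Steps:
(-12 + 13*13)*D(-62, 1/(-94)) = (-12 + 13*13)*(-62) = (-12 + 169)*(-62) = 157*(-62) = -9734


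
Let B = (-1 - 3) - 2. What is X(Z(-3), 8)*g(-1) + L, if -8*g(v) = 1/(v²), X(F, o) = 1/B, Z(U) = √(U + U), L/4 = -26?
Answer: -4991/48 ≈ -103.98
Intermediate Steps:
L = -104 (L = 4*(-26) = -104)
B = -6 (B = -4 - 2 = -6)
Z(U) = √2*√U (Z(U) = √(2*U) = √2*√U)
X(F, o) = -⅙ (X(F, o) = 1/(-6) = -⅙)
g(v) = -1/(8*v²)
X(Z(-3), 8)*g(-1) + L = -(-1)/(48*(-1)²) - 104 = -(-1)/48 - 104 = -⅙*(-⅛) - 104 = 1/48 - 104 = -4991/48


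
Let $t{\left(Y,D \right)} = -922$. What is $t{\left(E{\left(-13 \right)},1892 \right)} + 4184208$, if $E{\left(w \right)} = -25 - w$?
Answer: $4183286$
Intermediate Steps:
$t{\left(E{\left(-13 \right)},1892 \right)} + 4184208 = -922 + 4184208 = 4183286$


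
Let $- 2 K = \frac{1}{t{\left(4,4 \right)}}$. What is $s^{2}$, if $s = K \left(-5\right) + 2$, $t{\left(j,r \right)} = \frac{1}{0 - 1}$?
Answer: $\frac{1}{4} \approx 0.25$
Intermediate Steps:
$t{\left(j,r \right)} = -1$ ($t{\left(j,r \right)} = \frac{1}{-1} = -1$)
$K = \frac{1}{2}$ ($K = - \frac{1}{2 \left(-1\right)} = \left(- \frac{1}{2}\right) \left(-1\right) = \frac{1}{2} \approx 0.5$)
$s = - \frac{1}{2}$ ($s = \frac{1}{2} \left(-5\right) + 2 = - \frac{5}{2} + 2 = - \frac{1}{2} \approx -0.5$)
$s^{2} = \left(- \frac{1}{2}\right)^{2} = \frac{1}{4}$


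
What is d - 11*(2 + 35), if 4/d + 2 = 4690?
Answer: -477003/1172 ≈ -407.00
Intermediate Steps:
d = 1/1172 (d = 4/(-2 + 4690) = 4/4688 = 4*(1/4688) = 1/1172 ≈ 0.00085324)
d - 11*(2 + 35) = 1/1172 - 11*(2 + 35) = 1/1172 - 11*37 = 1/1172 - 407 = -477003/1172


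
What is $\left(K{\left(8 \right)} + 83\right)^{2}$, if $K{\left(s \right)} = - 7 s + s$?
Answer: $1225$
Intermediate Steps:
$K{\left(s \right)} = - 6 s$
$\left(K{\left(8 \right)} + 83\right)^{2} = \left(\left(-6\right) 8 + 83\right)^{2} = \left(-48 + 83\right)^{2} = 35^{2} = 1225$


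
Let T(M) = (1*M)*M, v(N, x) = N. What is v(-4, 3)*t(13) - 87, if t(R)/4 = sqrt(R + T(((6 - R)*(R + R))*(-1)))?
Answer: -87 - 16*sqrt(33137) ≈ -2999.6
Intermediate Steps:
T(M) = M**2 (T(M) = M*M = M**2)
t(R) = 4*sqrt(R + 4*R**2*(6 - R)**2) (t(R) = 4*sqrt(R + (((6 - R)*(R + R))*(-1))**2) = 4*sqrt(R + (((6 - R)*(2*R))*(-1))**2) = 4*sqrt(R + ((2*R*(6 - R))*(-1))**2) = 4*sqrt(R + (-2*R*(6 - R))**2) = 4*sqrt(R + 4*R**2*(6 - R)**2))
v(-4, 3)*t(13) - 87 = -16*sqrt(13*(1 + 4*13*(-6 + 13)**2)) - 87 = -16*sqrt(13*(1 + 4*13*7**2)) - 87 = -16*sqrt(13*(1 + 4*13*49)) - 87 = -16*sqrt(13*(1 + 2548)) - 87 = -16*sqrt(13*2549) - 87 = -16*sqrt(33137) - 87 = -87 - 16*sqrt(33137)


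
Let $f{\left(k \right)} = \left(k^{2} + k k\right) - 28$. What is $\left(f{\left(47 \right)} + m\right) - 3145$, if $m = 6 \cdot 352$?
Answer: $3357$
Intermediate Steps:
$f{\left(k \right)} = -28 + 2 k^{2}$ ($f{\left(k \right)} = \left(k^{2} + k^{2}\right) - 28 = 2 k^{2} - 28 = -28 + 2 k^{2}$)
$m = 2112$
$\left(f{\left(47 \right)} + m\right) - 3145 = \left(\left(-28 + 2 \cdot 47^{2}\right) + 2112\right) - 3145 = \left(\left(-28 + 2 \cdot 2209\right) + 2112\right) - 3145 = \left(\left(-28 + 4418\right) + 2112\right) - 3145 = \left(4390 + 2112\right) - 3145 = 6502 - 3145 = 3357$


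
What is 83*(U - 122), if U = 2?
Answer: -9960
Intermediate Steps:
83*(U - 122) = 83*(2 - 122) = 83*(-120) = -9960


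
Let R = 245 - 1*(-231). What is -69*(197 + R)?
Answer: -46437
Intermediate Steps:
R = 476 (R = 245 + 231 = 476)
-69*(197 + R) = -69*(197 + 476) = -69*673 = -46437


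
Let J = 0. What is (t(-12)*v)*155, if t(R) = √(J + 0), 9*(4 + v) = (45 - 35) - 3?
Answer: 0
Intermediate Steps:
v = -29/9 (v = -4 + ((45 - 35) - 3)/9 = -4 + (10 - 3)/9 = -4 + (⅑)*7 = -4 + 7/9 = -29/9 ≈ -3.2222)
t(R) = 0 (t(R) = √(0 + 0) = √0 = 0)
(t(-12)*v)*155 = (0*(-29/9))*155 = 0*155 = 0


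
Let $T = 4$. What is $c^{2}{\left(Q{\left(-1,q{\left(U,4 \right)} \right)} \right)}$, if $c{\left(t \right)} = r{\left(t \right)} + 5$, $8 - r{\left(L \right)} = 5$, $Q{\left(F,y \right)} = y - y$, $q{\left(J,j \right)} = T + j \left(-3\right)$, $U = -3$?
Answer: $64$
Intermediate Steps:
$q{\left(J,j \right)} = 4 - 3 j$ ($q{\left(J,j \right)} = 4 + j \left(-3\right) = 4 - 3 j$)
$Q{\left(F,y \right)} = 0$
$r{\left(L \right)} = 3$ ($r{\left(L \right)} = 8 - 5 = 3$)
$c{\left(t \right)} = 8$ ($c{\left(t \right)} = 3 + 5 = 8$)
$c^{2}{\left(Q{\left(-1,q{\left(U,4 \right)} \right)} \right)} = 8^{2} = 64$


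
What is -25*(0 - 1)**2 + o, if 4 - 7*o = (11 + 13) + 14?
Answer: -209/7 ≈ -29.857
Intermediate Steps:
o = -34/7 (o = 4/7 - ((11 + 13) + 14)/7 = 4/7 - (24 + 14)/7 = 4/7 - 1/7*38 = 4/7 - 38/7 = -34/7 ≈ -4.8571)
-25*(0 - 1)**2 + o = -25*(0 - 1)**2 - 34/7 = -25*(-1)**2 - 34/7 = -25*1 - 34/7 = -25 - 34/7 = -209/7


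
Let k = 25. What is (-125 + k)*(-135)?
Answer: 13500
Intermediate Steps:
(-125 + k)*(-135) = (-125 + 25)*(-135) = -100*(-135) = 13500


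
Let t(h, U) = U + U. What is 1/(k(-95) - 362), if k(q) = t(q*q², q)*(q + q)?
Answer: 1/35738 ≈ 2.7981e-5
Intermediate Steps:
t(h, U) = 2*U
k(q) = 4*q² (k(q) = (2*q)*(q + q) = (2*q)*(2*q) = 4*q²)
1/(k(-95) - 362) = 1/(4*(-95)² - 362) = 1/(4*9025 - 362) = 1/(36100 - 362) = 1/35738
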